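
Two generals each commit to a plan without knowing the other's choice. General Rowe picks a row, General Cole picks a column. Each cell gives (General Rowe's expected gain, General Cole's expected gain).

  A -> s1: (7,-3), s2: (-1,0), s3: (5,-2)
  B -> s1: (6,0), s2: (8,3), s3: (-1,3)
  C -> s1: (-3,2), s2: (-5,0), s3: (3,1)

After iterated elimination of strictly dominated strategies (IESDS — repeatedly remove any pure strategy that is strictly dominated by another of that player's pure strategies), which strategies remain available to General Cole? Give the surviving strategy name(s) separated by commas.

General Rowe's strategy C is strictly dominated by A (s1: 7>-3, s2: -1>-5, s3: 5>3) and is removed.
Column s1 is eliminated: s2 beats it against every remaining row (A: 0>-3, B: 3>0).
Among the remaining strategies, none is strictly dominated by another pure strategy of the same player, so the elimination stops.
Surviving strategies — General Rowe: {A, B}; General Cole: {s2, s3}.

s2, s3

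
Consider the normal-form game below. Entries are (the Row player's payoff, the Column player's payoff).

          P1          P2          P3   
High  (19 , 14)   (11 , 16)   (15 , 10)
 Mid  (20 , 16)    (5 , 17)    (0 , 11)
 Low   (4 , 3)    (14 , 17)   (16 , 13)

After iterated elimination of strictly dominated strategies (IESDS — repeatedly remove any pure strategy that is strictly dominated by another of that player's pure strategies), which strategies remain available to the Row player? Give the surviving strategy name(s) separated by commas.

Low

The Column player's strategy P1 is strictly dominated by P2 (High: 16>14, Mid: 17>16, Low: 17>3) and is removed.
For the Row player, Low strictly dominates High on the remaining columns (P2: 14>11, P3: 16>15); eliminate High.
Row Mid is eliminated: Low beats it against every remaining column (P2: 14>5, P3: 16>0).
For the Column player, P2 strictly dominates P3 on the remaining rows (Low: 17>13); eliminate P3.
Among the remaining strategies, none is strictly dominated by another pure strategy of the same player, so the elimination stops.
Surviving strategies — the Row player: {Low}; the Column player: {P2}.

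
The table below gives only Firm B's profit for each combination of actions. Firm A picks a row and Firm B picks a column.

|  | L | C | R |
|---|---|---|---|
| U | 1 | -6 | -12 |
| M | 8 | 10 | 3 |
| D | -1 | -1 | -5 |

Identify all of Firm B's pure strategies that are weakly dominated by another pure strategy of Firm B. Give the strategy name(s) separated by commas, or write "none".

R

L is not dominated — it holds its own against C at U (1>-6); R at U (1>-12).
C is not dominated — it holds its own against L at M (10>8); R at U (-6>-12).
R: dominated, since L does at least as well everywhere (U: 1>-12, M: 8>3, D: -1>-5).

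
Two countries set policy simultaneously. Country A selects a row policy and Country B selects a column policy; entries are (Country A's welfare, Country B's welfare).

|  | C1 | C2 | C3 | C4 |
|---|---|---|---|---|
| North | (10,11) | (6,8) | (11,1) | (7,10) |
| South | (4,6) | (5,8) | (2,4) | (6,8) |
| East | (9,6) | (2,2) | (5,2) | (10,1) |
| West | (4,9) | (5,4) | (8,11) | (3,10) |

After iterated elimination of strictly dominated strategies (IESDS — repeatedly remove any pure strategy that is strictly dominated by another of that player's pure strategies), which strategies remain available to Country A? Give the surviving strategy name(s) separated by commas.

Row South is eliminated: North beats it against every remaining column (C1: 10>4, C2: 6>5, C3: 11>2, C4: 7>6).
Row West is eliminated: North beats it against every remaining column (C1: 10>4, C2: 6>5, C3: 11>8, C4: 7>3).
For Country B, C1 strictly dominates C2 on the remaining rows (North: 11>8, East: 6>2); eliminate C2.
For Country B, C1 strictly dominates C3 on the remaining rows (North: 11>1, East: 6>2); eliminate C3.
For Country B, C1 strictly dominates C4 on the remaining rows (North: 11>10, East: 6>1); eliminate C4.
Row East is eliminated: North beats it against every remaining column (C1: 10>9).
Among the remaining strategies, none is strictly dominated by another pure strategy of the same player, so the elimination stops.
Surviving strategies — Country A: {North}; Country B: {C1}.

North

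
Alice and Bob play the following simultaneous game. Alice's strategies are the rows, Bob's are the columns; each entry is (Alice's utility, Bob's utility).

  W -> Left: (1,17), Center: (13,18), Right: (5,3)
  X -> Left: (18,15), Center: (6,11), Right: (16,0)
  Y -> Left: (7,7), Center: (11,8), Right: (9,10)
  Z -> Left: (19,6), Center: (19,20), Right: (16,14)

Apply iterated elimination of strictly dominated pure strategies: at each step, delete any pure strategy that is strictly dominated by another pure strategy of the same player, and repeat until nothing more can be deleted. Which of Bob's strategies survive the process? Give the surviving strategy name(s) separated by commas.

For Alice, Z strictly dominates W on the remaining columns (Left: 19>1, Center: 19>13, Right: 16>5); eliminate W.
Alice's strategy Y is strictly dominated by Z (Left: 19>7, Center: 19>11, Right: 16>9) and is removed.
Column Right is eliminated: Center beats it against every remaining row (X: 11>0, Z: 20>14).
Alice's strategy X is strictly dominated by Z (Left: 19>18, Center: 19>6) and is removed.
Column Left is eliminated: Center beats it against every remaining row (Z: 20>6).
Among the remaining strategies, none is strictly dominated by another pure strategy of the same player, so the elimination stops.
Surviving strategies — Alice: {Z}; Bob: {Center}.

Center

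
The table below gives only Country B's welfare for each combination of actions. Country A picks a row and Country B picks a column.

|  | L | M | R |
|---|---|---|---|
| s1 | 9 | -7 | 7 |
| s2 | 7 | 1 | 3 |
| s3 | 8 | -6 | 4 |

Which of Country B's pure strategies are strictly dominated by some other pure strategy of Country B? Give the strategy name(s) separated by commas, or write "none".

L is not dominated — it holds its own against M at s1 (9>-7); R at s1 (9>7).
M: dominated, since L does at least as well everywhere (s1: 9>-7, s2: 7>1, s3: 8>-6).
R is strictly dominated by L (s1: 9>7, s2: 7>3, s3: 8>4).

M, R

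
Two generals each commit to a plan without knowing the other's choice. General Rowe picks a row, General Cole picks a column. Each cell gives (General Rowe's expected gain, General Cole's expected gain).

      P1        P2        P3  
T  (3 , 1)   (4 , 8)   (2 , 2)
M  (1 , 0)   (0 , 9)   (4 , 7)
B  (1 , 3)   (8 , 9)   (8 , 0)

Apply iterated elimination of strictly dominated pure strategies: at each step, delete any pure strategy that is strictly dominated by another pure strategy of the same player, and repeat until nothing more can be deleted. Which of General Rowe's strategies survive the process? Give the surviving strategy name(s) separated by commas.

B

For General Cole, P2 strictly dominates P1 on the remaining rows (T: 8>1, M: 9>0, B: 9>3); eliminate P1.
For General Rowe, B strictly dominates T on the remaining columns (P2: 8>4, P3: 8>2); eliminate T.
For General Rowe, B strictly dominates M on the remaining columns (P2: 8>0, P3: 8>4); eliminate M.
Column P3 is eliminated: P2 beats it against every remaining row (B: 9>0).
Among the remaining strategies, none is strictly dominated by another pure strategy of the same player, so the elimination stops.
Surviving strategies — General Rowe: {B}; General Cole: {P2}.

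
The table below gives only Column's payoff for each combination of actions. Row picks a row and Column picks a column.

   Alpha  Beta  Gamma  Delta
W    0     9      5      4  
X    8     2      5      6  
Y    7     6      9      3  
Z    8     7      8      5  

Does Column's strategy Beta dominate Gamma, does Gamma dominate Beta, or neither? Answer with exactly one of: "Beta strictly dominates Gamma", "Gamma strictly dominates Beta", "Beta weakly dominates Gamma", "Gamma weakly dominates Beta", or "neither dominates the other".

Compare Beta to Gamma across every action of Row: W: 9>5, X: 2<5, Y: 6<9, Z: 7<8.
Beta does better at W but worse at X, Y, Z; neither strategy dominates the other.

neither dominates the other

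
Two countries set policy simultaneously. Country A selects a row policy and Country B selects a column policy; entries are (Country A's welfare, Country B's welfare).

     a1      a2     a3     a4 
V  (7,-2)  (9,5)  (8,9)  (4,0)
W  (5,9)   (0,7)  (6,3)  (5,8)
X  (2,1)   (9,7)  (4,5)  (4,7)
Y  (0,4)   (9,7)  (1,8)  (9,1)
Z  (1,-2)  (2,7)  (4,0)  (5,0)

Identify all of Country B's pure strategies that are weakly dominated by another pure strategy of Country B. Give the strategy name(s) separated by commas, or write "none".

none

a1 is not dominated — it holds its own against a2 at W (9>7); a3 at W (9>3); a4 at W (9>8).
a2: no other strategy beats it everywhere (a1 at V (5>-2); a3 at W (7>3); a4 at V (5>0)).
Nothing dominates a3: a1 at V (9>-2); a2 at V (9>5); a4 at V (9>0).
a4 is not dominated — it holds its own against a1 at V (0>-2); a2 at W (8>7); a3 at W (8>3).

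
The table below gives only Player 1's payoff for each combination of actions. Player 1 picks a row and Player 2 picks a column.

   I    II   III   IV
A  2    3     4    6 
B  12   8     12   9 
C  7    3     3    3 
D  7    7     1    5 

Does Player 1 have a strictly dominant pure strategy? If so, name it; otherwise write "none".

B

B vs A: I: 12>2, II: 8>3, III: 12>4, IV: 9>6.
B vs C: I: 12>7, II: 8>3, III: 12>3, IV: 9>3.
B vs D: I: 12>7, II: 8>7, III: 12>1, IV: 9>5.
B strictly beats every other strategy against every opponent action, so it is strictly dominant.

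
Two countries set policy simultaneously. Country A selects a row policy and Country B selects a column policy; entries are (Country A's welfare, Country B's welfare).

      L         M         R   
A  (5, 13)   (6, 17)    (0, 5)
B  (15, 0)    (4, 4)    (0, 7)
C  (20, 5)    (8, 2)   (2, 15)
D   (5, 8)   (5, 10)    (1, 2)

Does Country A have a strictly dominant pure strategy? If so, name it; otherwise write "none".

C vs A: L: 20>5, M: 8>6, R: 2>0.
C vs B: L: 20>15, M: 8>4, R: 2>0.
C vs D: L: 20>5, M: 8>5, R: 2>1.
C strictly beats every other strategy against every opponent action, so it is strictly dominant.

C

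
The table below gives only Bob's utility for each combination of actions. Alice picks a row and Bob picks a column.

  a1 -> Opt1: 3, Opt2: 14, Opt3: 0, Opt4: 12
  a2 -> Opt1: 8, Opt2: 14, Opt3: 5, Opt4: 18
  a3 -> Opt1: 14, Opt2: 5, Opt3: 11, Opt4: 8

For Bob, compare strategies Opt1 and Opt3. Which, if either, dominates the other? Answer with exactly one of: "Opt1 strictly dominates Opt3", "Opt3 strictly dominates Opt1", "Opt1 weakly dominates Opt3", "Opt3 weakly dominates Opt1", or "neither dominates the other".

Compare Opt1 to Opt3 across each choice by Alice: a1: 3>0, a2: 8>5, a3: 14>11.
Opt1 gives a strictly higher payoff against each choice by Alice, so Opt1 strictly dominates Opt3.

Opt1 strictly dominates Opt3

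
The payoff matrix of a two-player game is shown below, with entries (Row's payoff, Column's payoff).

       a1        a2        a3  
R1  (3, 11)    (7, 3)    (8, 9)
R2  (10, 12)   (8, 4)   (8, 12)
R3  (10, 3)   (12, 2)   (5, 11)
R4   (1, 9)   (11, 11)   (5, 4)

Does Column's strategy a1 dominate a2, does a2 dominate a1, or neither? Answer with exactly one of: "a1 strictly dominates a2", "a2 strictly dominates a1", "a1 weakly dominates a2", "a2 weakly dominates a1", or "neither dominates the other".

a1's payoffs vs a2's, by Row's action — R1: 11>3, R2: 12>4, R3: 3>2, R4: 9<11.
a1 does better at R1, R2, R3 but worse at R4; neither strategy dominates the other.

neither dominates the other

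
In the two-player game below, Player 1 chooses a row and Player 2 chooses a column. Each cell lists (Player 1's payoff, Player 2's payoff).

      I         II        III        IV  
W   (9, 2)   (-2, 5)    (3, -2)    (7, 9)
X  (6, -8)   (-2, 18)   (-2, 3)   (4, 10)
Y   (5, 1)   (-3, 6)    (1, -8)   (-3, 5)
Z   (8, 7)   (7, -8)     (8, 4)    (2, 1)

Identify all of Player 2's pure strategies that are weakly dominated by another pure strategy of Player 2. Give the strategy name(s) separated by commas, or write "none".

Nothing dominates I: II at Z (7>-8); III at W (2>-2); IV at Z (7>1).
II: no other strategy beats it everywhere (I at W (5>2); III at W (5>-2); IV at X (18>10)).
III is not dominated — it holds its own against I at X (3>-8); II at Z (4>-8); IV at Z (4>1).
Nothing dominates IV: I at W (9>2); II at W (9>5); III at W (9>-2).

none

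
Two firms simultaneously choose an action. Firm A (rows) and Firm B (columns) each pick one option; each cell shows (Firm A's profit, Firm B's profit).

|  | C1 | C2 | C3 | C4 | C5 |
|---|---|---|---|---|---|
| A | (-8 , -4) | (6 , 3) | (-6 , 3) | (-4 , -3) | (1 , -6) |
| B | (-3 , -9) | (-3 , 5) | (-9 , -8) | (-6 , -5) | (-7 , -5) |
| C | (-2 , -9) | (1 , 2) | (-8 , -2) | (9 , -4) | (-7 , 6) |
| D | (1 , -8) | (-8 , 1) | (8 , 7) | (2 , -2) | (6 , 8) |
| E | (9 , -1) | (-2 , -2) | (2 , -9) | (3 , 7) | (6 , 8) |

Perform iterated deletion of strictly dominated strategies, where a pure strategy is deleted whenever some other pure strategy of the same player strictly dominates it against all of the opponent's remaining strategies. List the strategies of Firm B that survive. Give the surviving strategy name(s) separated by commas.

For Firm A, E strictly dominates B on the remaining columns (C1: 9>-3, C2: -2>-3, C3: 2>-9, C4: 3>-6, C5: 6>-7); eliminate B.
For Firm B, C4 strictly dominates C1 on the remaining rows (A: -3>-4, C: -4>-9, D: -2>-8, E: 7>-1); eliminate C1.
Among the remaining strategies, none is strictly dominated by another pure strategy of the same player, so the elimination stops.
Surviving strategies — Firm A: {A, C, D, E}; Firm B: {C2, C3, C4, C5}.

C2, C3, C4, C5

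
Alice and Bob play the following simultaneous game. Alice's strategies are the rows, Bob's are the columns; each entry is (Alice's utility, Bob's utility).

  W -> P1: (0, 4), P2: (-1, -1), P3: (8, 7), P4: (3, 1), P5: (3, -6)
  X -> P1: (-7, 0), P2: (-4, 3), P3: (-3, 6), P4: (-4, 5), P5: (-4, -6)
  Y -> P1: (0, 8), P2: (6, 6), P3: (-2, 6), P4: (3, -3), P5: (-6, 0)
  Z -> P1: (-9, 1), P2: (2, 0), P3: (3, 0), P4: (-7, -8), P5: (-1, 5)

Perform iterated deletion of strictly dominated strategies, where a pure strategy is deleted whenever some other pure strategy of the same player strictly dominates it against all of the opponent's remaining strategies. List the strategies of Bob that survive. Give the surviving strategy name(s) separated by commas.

P1, P3

Alice's strategy X is strictly dominated by W (P1: 0>-7, P2: -1>-4, P3: 8>-3, P4: 3>-4, P5: 3>-4) and is removed.
Column P2 is eliminated: P1 beats it against every remaining row (W: 4>-1, Y: 8>6, Z: 1>0).
Alice's strategy Z is strictly dominated by W (P1: 0>-9, P3: 8>3, P4: 3>-7, P5: 3>-1) and is removed.
For Bob, P1 strictly dominates P4 on the remaining rows (W: 4>1, Y: 8>-3); eliminate P4.
Column P5 is eliminated: P1 beats it against every remaining row (W: 4>-6, Y: 8>0).
Among the remaining strategies, none is strictly dominated by another pure strategy of the same player, so the elimination stops.
Surviving strategies — Alice: {W, Y}; Bob: {P1, P3}.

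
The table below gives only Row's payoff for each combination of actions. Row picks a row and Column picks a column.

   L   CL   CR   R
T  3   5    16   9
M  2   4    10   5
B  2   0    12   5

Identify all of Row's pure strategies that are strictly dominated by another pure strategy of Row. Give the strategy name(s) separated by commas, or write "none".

M, B

T is not dominated — it holds its own against M at L (3>2); B at L (3>2).
M is strictly dominated by T (L: 3>2, CL: 5>4, CR: 16>10, R: 9>5).
T strictly dominates B — L: 3>2, CL: 5>0, CR: 16>12, R: 9>5.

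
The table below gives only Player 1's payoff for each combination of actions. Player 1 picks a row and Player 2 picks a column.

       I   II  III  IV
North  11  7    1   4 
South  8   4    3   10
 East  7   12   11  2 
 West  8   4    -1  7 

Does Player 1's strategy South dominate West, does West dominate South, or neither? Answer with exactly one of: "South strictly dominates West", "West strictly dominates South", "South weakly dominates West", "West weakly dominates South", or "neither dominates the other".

South's payoffs vs West's, by Player 2's action — I: 8=8, II: 4=4, III: 3>-1, IV: 10>7.
South is at least as good everywhere and strictly better somewhere (tied only at I, II), so South weakly but not strictly dominates West.

South weakly dominates West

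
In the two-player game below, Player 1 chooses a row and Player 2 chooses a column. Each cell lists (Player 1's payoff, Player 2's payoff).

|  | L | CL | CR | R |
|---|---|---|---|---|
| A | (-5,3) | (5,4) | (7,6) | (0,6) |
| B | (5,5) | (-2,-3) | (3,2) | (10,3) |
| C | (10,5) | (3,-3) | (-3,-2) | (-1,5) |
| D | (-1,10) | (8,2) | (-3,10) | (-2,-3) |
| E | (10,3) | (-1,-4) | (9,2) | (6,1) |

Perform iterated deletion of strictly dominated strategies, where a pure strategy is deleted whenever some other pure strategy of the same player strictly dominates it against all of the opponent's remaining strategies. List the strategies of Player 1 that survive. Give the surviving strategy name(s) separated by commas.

Column CL is eliminated: CR beats it against every remaining row (A: 6>4, B: 2>-3, C: -2>-3, D: 10>2, E: 2>-4).
Player 1's strategy A is strictly dominated by E (L: 10>-5, CR: 9>7, R: 6>0) and is removed.
Player 1's strategy D is strictly dominated by B (L: 5>-1, CR: 3>-3, R: 10>-2) and is removed.
Column CR is eliminated: L beats it against every remaining row (B: 5>2, C: 5>-2, E: 3>2).
Among the remaining strategies, none is strictly dominated by another pure strategy of the same player, so the elimination stops.
Surviving strategies — Player 1: {B, C, E}; Player 2: {L, R}.

B, C, E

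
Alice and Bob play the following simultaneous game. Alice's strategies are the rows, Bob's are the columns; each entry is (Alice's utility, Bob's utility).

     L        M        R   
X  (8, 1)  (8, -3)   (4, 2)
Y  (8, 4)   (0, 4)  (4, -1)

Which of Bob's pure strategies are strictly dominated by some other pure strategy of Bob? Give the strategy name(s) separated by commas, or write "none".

L: no other strategy beats it everywhere (M at X (1>-3); R at Y (4>-1)).
Nothing dominates M: L at Y (4=4); R at Y (4>-1).
R is not dominated — it holds its own against L at X (2>1); M at X (2>-3).

none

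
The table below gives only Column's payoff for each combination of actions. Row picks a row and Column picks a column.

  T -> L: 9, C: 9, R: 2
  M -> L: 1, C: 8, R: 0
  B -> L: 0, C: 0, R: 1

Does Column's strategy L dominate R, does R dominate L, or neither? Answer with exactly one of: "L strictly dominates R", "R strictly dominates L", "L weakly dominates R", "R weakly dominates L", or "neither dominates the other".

neither dominates the other

L's payoffs vs R's, by Row's action — T: 9>2, M: 1>0, B: 0<1.
L does better at T, M but worse at B; neither strategy dominates the other.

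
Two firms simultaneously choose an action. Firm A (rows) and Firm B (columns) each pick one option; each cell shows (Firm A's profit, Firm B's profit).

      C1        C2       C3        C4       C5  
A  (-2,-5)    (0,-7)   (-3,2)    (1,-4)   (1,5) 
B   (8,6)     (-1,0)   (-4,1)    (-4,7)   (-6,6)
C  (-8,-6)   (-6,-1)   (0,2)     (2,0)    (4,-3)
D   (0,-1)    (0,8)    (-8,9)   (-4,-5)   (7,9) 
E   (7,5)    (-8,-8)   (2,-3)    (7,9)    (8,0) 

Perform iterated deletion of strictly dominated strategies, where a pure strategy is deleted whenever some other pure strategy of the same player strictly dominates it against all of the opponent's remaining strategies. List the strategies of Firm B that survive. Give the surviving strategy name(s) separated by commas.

For Firm B, C3 strictly dominates C2 on the remaining rows (A: 2>-7, B: 1>0, C: 2>-1, D: 9>8, E: -3>-8); eliminate C2.
For Firm A, E strictly dominates A on the remaining columns (C1: 7>-2, C3: 2>-3, C4: 7>1, C5: 8>1); eliminate A.
For Firm A, E strictly dominates C on the remaining columns (C1: 7>-8, C3: 2>0, C4: 7>2, C5: 8>4); eliminate C.
Row D is eliminated: E beats it against every remaining column (C1: 7>0, C3: 2>-8, C4: 7>-4, C5: 8>7).
For Firm B, C4 strictly dominates C1 on the remaining rows (B: 7>6, E: 9>5); eliminate C1.
For Firm A, E strictly dominates B on the remaining columns (C3: 2>-4, C4: 7>-4, C5: 8>-6); eliminate B.
Column C3 is eliminated: C4 beats it against every remaining row (E: 9>-3).
Column C5 is eliminated: C4 beats it against every remaining row (E: 9>0).
Among the remaining strategies, none is strictly dominated by another pure strategy of the same player, so the elimination stops.
Surviving strategies — Firm A: {E}; Firm B: {C4}.

C4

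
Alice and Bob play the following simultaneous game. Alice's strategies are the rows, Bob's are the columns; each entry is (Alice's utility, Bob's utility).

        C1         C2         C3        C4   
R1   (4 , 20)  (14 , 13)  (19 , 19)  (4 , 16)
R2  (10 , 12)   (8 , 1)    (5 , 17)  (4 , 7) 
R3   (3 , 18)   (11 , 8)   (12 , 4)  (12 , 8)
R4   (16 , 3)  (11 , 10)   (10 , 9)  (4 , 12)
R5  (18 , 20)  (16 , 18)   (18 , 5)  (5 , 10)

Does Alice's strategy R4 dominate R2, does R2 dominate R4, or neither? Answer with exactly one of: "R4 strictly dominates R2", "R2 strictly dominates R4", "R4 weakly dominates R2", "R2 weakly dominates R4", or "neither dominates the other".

Compare R4 to R2 across each choice by Bob: C1: 16>10, C2: 11>8, C3: 10>5, C4: 4=4.
R4 is at least as good everywhere and strictly better somewhere (tied only at C4), so R4 weakly but not strictly dominates R2.

R4 weakly dominates R2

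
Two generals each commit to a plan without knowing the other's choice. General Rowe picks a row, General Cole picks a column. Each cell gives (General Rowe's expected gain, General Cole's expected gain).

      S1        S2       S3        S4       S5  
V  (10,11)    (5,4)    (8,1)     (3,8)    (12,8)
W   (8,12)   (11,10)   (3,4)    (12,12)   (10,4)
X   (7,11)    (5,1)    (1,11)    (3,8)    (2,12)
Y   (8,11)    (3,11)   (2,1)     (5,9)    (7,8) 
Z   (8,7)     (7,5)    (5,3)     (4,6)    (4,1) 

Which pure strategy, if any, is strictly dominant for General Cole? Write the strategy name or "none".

none

S1 fails to dominate S2 at Y (11=11).
S2 fails to dominate S1 at V (4<11).
S3 fails to dominate S1 at V (1<11).
S4 fails to dominate S1 at V (8<11).
S5 fails to dominate S1 at V (8<11).
No single strategy dominates all the others.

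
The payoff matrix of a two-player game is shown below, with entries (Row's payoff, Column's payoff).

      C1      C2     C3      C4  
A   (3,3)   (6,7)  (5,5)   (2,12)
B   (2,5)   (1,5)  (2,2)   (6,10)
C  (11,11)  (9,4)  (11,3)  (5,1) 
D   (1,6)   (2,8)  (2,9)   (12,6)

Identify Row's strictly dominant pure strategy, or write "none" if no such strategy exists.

none

A fails to dominate B at C4 (2<6).
B fails to dominate A at C1 (2<3).
C fails to dominate B at C4 (5<6).
D fails to dominate A at C1 (1<3).
No single strategy dominates all the others.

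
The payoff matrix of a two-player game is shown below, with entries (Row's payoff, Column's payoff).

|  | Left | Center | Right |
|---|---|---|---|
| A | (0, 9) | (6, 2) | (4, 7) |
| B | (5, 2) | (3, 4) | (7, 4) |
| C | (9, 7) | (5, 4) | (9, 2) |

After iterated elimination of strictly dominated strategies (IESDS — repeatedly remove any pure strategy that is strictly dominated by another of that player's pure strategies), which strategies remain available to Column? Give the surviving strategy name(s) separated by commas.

For Row, C strictly dominates B on the remaining columns (Left: 9>5, Center: 5>3, Right: 9>7); eliminate B.
Column's strategy Center is strictly dominated by Left (A: 9>2, C: 7>4) and is removed.
Row A is eliminated: C beats it against every remaining column (Left: 9>0, Right: 9>4).
For Column, Left strictly dominates Right on the remaining rows (C: 7>2); eliminate Right.
Among the remaining strategies, none is strictly dominated by another pure strategy of the same player, so the elimination stops.
Surviving strategies — Row: {C}; Column: {Left}.

Left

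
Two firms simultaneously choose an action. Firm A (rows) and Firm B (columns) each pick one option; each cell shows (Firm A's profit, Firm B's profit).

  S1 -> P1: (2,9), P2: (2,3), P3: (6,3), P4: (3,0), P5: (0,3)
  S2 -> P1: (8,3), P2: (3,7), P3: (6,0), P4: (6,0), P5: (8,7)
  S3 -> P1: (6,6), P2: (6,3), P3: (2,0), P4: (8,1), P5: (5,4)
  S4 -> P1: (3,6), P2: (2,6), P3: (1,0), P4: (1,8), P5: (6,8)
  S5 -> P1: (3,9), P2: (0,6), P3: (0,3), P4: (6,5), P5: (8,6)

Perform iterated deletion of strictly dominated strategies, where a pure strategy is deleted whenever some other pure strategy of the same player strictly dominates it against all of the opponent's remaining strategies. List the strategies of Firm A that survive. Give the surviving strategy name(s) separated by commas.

S2, S3, S5

For Firm A, S2 strictly dominates S4 on the remaining columns (P1: 8>3, P2: 3>2, P3: 6>1, P4: 6>1, P5: 8>6); eliminate S4.
Column P3 is eliminated: P1 beats it against every remaining row (S1: 9>3, S2: 3>0, S3: 6>0, S5: 9>3).
Firm A's strategy S1 is strictly dominated by S2 (P1: 8>2, P2: 3>2, P4: 6>3, P5: 8>0) and is removed.
For Firm B, P1 strictly dominates P4 on the remaining rows (S2: 3>0, S3: 6>1, S5: 9>5); eliminate P4.
Among the remaining strategies, none is strictly dominated by another pure strategy of the same player, so the elimination stops.
Surviving strategies — Firm A: {S2, S3, S5}; Firm B: {P1, P2, P5}.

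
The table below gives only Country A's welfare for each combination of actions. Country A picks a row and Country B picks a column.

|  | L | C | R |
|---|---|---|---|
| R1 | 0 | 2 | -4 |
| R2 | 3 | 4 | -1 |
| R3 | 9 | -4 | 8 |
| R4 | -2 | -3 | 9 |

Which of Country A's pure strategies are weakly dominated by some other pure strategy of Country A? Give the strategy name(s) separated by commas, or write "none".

R1: dominated, since R2 does at least as well everywhere (L: 3>0, C: 4>2, R: -1>-4).
R2: no other strategy beats it everywhere (R1 at L (3>0); R3 at C (4>-4); R4 at L (3>-2)).
R3 is not dominated — it holds its own against R1 at L (9>0); R2 at L (9>3); R4 at L (9>-2).
R4 is not dominated — it holds its own against R1 at R (9>-4); R2 at R (9>-1); R3 at C (-3>-4).

R1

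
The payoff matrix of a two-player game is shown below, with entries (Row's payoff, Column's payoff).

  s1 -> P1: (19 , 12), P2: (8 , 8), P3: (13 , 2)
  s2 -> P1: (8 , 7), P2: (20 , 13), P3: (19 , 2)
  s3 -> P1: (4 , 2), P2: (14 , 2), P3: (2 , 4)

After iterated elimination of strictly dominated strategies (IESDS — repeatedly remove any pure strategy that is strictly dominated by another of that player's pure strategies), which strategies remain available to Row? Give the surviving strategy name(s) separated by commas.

s1, s2

Row's strategy s3 is strictly dominated by s2 (P1: 8>4, P2: 20>14, P3: 19>2) and is removed.
Column's strategy P3 is strictly dominated by P1 (s1: 12>2, s2: 7>2) and is removed.
Among the remaining strategies, none is strictly dominated by another pure strategy of the same player, so the elimination stops.
Surviving strategies — Row: {s1, s2}; Column: {P1, P2}.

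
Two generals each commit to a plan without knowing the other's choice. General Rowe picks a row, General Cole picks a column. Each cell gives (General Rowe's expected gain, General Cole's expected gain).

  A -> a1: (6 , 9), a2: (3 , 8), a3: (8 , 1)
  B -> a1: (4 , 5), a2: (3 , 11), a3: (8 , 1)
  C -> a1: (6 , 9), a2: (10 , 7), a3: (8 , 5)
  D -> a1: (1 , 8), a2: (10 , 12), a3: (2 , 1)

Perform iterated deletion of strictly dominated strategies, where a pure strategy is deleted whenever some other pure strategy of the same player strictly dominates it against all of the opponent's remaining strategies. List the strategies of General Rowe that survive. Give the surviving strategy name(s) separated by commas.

A, C, D

For General Cole, a1 strictly dominates a3 on the remaining rows (A: 9>1, B: 5>1, C: 9>5, D: 8>1); eliminate a3.
General Rowe's strategy B is strictly dominated by C (a1: 6>4, a2: 10>3) and is removed.
Among the remaining strategies, none is strictly dominated by another pure strategy of the same player, so the elimination stops.
Surviving strategies — General Rowe: {A, C, D}; General Cole: {a1, a2}.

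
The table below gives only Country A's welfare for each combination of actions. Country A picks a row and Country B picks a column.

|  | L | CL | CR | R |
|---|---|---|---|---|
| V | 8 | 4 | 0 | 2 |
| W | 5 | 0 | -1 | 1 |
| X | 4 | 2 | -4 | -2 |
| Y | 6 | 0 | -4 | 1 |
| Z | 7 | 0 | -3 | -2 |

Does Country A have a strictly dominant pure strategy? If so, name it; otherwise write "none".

V vs W: L: 8>5, CL: 4>0, CR: 0>-1, R: 2>1.
V vs X: L: 8>4, CL: 4>2, CR: 0>-4, R: 2>-2.
V vs Y: L: 8>6, CL: 4>0, CR: 0>-4, R: 2>1.
V vs Z: L: 8>7, CL: 4>0, CR: 0>-3, R: 2>-2.
V strictly beats every other strategy against every opponent action, so it is strictly dominant.

V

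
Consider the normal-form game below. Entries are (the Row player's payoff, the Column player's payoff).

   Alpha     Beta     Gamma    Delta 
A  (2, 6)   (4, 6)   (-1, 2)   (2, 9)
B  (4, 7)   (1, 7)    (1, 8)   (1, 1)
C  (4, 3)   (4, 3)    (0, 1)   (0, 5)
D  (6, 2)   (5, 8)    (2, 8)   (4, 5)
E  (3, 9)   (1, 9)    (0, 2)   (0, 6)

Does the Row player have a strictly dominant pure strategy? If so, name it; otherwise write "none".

D vs A: Alpha: 6>2, Beta: 5>4, Gamma: 2>-1, Delta: 4>2.
D vs B: Alpha: 6>4, Beta: 5>1, Gamma: 2>1, Delta: 4>1.
D vs C: Alpha: 6>4, Beta: 5>4, Gamma: 2>0, Delta: 4>0.
D vs E: Alpha: 6>3, Beta: 5>1, Gamma: 2>0, Delta: 4>0.
D strictly beats every other strategy against every opponent action, so it is strictly dominant.

D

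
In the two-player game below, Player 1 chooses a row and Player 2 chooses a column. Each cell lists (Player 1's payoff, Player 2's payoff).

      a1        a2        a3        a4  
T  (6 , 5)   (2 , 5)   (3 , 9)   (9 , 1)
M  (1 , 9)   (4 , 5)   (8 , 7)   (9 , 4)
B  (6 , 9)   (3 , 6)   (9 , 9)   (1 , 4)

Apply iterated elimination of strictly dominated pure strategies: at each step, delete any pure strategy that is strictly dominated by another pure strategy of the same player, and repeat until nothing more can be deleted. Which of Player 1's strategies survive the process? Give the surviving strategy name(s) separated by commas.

T, B

Player 2's strategy a2 is strictly dominated by a3 (T: 9>5, M: 7>5, B: 9>6) and is removed.
Column a4 is eliminated: a1 beats it against every remaining row (T: 5>1, M: 9>4, B: 9>4).
Row M is eliminated: B beats it against every remaining column (a1: 6>1, a3: 9>8).
Among the remaining strategies, none is strictly dominated by another pure strategy of the same player, so the elimination stops.
Surviving strategies — Player 1: {T, B}; Player 2: {a1, a3}.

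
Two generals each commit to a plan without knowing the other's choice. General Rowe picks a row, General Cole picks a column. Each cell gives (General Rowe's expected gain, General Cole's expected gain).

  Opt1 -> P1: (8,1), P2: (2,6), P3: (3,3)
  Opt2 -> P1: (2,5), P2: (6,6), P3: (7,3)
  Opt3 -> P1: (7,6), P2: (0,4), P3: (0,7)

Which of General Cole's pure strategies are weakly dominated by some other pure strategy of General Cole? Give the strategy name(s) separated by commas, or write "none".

none

Nothing dominates P1: P2 at Opt3 (6>4); P3 at Opt2 (5>3).
Nothing dominates P2: P1 at Opt1 (6>1); P3 at Opt1 (6>3).
P3: no other strategy beats it everywhere (P1 at Opt1 (3>1); P2 at Opt3 (7>4)).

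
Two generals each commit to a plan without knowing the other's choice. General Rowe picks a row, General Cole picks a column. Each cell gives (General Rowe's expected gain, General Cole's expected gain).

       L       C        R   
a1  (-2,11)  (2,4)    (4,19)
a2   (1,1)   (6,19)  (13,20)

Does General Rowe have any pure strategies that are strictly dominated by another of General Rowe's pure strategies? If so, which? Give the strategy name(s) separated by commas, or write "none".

a1

a1 is strictly dominated by a2 (L: 1>-2, C: 6>2, R: 13>4).
a2 is not dominated — it holds its own against a1 at L (1>-2).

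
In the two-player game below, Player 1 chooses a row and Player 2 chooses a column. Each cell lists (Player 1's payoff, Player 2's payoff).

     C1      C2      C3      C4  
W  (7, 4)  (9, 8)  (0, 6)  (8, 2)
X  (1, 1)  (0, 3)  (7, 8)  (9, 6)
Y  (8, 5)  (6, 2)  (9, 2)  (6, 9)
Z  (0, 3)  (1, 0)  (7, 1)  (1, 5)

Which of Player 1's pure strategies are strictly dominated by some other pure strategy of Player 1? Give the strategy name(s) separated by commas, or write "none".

Z

W is not dominated — it holds its own against X at C1 (7>1); Y at C2 (9>6); Z at C1 (7>0).
X: no other strategy beats it everywhere (W at C3 (7>0); Y at C4 (9>6); Z at C1 (1>0)).
Nothing dominates Y: W at C1 (8>7); X at C1 (8>1); Z at C1 (8>0).
Y strictly dominates Z — C1: 8>0, C2: 6>1, C3: 9>7, C4: 6>1.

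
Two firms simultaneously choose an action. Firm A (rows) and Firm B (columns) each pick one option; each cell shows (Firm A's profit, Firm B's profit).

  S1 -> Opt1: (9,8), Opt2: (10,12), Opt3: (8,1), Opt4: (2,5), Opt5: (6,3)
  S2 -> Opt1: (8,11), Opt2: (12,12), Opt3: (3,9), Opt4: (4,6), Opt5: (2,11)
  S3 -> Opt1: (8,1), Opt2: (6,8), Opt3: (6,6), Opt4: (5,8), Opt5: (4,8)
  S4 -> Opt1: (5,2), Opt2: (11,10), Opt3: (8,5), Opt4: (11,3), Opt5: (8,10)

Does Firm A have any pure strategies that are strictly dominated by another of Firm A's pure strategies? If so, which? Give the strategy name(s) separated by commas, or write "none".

Nothing dominates S1: S2 at Opt1 (9>8); S3 at Opt1 (9>8); S4 at Opt1 (9>5).
S2 is not dominated — it holds its own against S1 at Opt2 (12>10); S3 at Opt1 (8=8); S4 at Opt1 (8>5).
S3: no other strategy beats it everywhere (S1 at Opt4 (5>2); S2 at Opt1 (8=8); S4 at Opt1 (8>5)).
S4 is not dominated — it holds its own against S1 at Opt2 (11>10); S2 at Opt3 (8>3); S3 at Opt2 (11>6).

none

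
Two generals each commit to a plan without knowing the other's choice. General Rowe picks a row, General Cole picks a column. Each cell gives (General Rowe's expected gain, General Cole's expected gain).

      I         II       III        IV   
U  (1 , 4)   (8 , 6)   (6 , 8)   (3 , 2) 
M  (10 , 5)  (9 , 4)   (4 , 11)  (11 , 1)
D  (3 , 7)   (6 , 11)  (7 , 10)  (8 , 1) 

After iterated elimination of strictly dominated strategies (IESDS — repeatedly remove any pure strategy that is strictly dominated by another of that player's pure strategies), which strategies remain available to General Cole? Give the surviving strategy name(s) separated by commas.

Column I is eliminated: III beats it against every remaining row (U: 8>4, M: 11>5, D: 10>7).
For General Cole, II strictly dominates IV on the remaining rows (U: 6>2, M: 4>1, D: 11>1); eliminate IV.
Among the remaining strategies, none is strictly dominated by another pure strategy of the same player, so the elimination stops.
Surviving strategies — General Rowe: {U, M, D}; General Cole: {II, III}.

II, III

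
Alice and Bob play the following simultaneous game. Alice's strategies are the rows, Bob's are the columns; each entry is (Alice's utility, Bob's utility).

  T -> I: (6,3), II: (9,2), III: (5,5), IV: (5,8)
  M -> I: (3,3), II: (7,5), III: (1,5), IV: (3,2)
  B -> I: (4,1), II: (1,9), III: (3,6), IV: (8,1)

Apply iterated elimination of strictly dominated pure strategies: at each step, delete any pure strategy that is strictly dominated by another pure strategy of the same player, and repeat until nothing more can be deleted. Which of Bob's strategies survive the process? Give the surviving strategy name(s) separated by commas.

Row M is eliminated: T beats it against every remaining column (I: 6>3, II: 9>7, III: 5>1, IV: 5>3).
For Bob, III strictly dominates I on the remaining rows (T: 5>3, B: 6>1); eliminate I.
Among the remaining strategies, none is strictly dominated by another pure strategy of the same player, so the elimination stops.
Surviving strategies — Alice: {T, B}; Bob: {II, III, IV}.

II, III, IV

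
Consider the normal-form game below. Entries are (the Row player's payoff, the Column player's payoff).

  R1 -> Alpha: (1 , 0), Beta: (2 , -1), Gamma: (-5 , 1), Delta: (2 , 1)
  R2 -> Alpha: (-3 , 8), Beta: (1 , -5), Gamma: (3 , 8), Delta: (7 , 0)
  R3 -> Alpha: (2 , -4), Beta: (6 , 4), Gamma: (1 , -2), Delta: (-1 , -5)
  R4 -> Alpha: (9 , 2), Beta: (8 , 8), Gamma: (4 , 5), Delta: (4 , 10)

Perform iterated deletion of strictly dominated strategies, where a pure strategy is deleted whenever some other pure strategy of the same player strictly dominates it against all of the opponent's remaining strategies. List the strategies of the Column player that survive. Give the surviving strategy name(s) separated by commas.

Row R1 is eliminated: R4 beats it against every remaining column (Alpha: 9>1, Beta: 8>2, Gamma: 4>-5, Delta: 4>2).
For the Row player, R4 strictly dominates R3 on the remaining columns (Alpha: 9>2, Beta: 8>6, Gamma: 4>1, Delta: 4>-1); eliminate R3.
Column Beta is eliminated: Delta beats it against every remaining row (R2: 0>-5, R4: 10>8).
Among the remaining strategies, none is strictly dominated by another pure strategy of the same player, so the elimination stops.
Surviving strategies — the Row player: {R2, R4}; the Column player: {Alpha, Gamma, Delta}.

Alpha, Gamma, Delta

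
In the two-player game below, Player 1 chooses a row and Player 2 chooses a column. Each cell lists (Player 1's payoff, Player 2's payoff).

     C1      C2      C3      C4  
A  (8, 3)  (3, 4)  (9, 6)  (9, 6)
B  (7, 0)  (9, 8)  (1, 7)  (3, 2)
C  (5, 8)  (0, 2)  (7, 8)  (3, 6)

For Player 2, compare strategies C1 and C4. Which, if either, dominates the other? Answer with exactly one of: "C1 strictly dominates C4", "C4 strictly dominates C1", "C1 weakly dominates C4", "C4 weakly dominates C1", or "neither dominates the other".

C1's payoffs vs C4's, by Player 1's action — A: 3<6, B: 0<2, C: 8>6.
C1 does better at C but worse at A, B; neither strategy dominates the other.

neither dominates the other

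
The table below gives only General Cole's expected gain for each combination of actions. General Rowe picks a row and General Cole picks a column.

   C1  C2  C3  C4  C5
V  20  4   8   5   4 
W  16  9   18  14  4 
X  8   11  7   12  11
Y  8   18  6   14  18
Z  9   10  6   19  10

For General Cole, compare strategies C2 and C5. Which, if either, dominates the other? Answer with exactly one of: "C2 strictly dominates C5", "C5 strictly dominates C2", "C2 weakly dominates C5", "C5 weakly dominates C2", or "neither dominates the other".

C2 weakly dominates C5

Compare C2 to C5 across each opponent action: V: 4=4, W: 9>4, X: 11=11, Y: 18=18, Z: 10=10.
C2 is at least as good everywhere and strictly better somewhere (tied only at V, X, Y, Z), so C2 weakly but not strictly dominates C5.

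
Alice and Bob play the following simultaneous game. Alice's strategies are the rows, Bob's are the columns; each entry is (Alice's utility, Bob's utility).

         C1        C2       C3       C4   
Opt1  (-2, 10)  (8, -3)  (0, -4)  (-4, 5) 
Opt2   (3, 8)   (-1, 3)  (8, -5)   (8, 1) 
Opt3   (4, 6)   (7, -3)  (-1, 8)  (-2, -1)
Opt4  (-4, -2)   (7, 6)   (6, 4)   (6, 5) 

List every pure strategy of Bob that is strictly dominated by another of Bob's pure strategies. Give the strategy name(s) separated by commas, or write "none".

Nothing dominates C1: C2 at Opt1 (10>-3); C3 at Opt1 (10>-4); C4 at Opt1 (10>5).
Nothing dominates C2: C1 at Opt4 (6>-2); C3 at Opt1 (-3>-4); C4 at Opt2 (3>1).
C3: no other strategy beats it everywhere (C1 at Opt3 (8>6); C2 at Opt3 (8>-3); C4 at Opt3 (8>-1)).
Nothing dominates C4: C1 at Opt4 (5>-2); C2 at Opt1 (5>-3); C3 at Opt1 (5>-4).

none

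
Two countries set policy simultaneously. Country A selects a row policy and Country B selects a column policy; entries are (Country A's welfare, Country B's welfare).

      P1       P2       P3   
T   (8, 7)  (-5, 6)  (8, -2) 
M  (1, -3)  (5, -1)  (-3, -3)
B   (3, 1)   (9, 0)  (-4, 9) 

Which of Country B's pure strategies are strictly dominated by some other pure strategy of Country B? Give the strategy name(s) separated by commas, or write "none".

none

P1: no other strategy beats it everywhere (P2 at T (7>6); P3 at T (7>-2)).
P2 is not dominated — it holds its own against P1 at M (-1>-3); P3 at T (6>-2).
Nothing dominates P3: P1 at M (-3=-3); P2 at B (9>0).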